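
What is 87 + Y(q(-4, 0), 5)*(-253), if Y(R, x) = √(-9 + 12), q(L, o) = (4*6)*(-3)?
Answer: 87 - 253*√3 ≈ -351.21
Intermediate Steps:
q(L, o) = -72 (q(L, o) = 24*(-3) = -72)
Y(R, x) = √3
87 + Y(q(-4, 0), 5)*(-253) = 87 + √3*(-253) = 87 - 253*√3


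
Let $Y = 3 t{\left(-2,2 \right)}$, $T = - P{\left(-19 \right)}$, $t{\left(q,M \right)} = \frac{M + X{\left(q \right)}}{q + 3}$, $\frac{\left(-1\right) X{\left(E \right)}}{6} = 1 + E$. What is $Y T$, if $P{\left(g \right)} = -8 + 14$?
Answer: $-144$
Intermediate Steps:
$P{\left(g \right)} = 6$
$X{\left(E \right)} = -6 - 6 E$ ($X{\left(E \right)} = - 6 \left(1 + E\right) = -6 - 6 E$)
$t{\left(q,M \right)} = \frac{-6 + M - 6 q}{3 + q}$ ($t{\left(q,M \right)} = \frac{M - \left(6 + 6 q\right)}{q + 3} = \frac{-6 + M - 6 q}{3 + q}$)
$T = -6$ ($T = \left(-1\right) 6 = -6$)
$Y = 24$ ($Y = 3 \frac{-6 + 2 - -12}{3 - 2} = 3 \frac{-6 + 2 + 12}{1} = 3 \cdot 1 \cdot 8 = 3 \cdot 8 = 24$)
$Y T = 24 \left(-6\right) = -144$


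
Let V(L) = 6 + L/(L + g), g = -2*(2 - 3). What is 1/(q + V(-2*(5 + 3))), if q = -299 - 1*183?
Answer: -7/3324 ≈ -0.0021059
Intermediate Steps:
g = 2 (g = -2*(-1) = 2)
q = -482 (q = -299 - 183 = -482)
V(L) = 6 + L/(2 + L) (V(L) = 6 + L/(L + 2) = 6 + L/(2 + L))
1/(q + V(-2*(5 + 3))) = 1/(-482 + (12 + 7*(-2*(5 + 3)))/(2 - 2*(5 + 3))) = 1/(-482 + (12 + 7*(-2*8))/(2 - 2*8)) = 1/(-482 + (12 + 7*(-16))/(2 - 16)) = 1/(-482 + (12 - 112)/(-14)) = 1/(-482 - 1/14*(-100)) = 1/(-482 + 50/7) = 1/(-3324/7) = -7/3324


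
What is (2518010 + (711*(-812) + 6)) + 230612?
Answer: 2171296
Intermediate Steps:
(2518010 + (711*(-812) + 6)) + 230612 = (2518010 + (-577332 + 6)) + 230612 = (2518010 - 577326) + 230612 = 1940684 + 230612 = 2171296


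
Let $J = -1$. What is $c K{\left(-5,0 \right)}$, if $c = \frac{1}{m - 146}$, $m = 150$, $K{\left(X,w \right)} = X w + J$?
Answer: $- \frac{1}{4} \approx -0.25$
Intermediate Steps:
$K{\left(X,w \right)} = -1 + X w$ ($K{\left(X,w \right)} = X w - 1 = -1 + X w$)
$c = \frac{1}{4}$ ($c = \frac{1}{150 - 146} = \frac{1}{4} \approx 0.25$)
$c K{\left(-5,0 \right)} = \frac{-1 - 0}{4} = \frac{-1 + 0}{4} = \frac{1}{4} \left(-1\right) = - \frac{1}{4}$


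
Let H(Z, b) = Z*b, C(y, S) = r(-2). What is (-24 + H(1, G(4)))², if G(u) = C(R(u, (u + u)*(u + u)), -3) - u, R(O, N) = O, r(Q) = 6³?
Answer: 35344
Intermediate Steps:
r(Q) = 216
C(y, S) = 216
G(u) = 216 - u
(-24 + H(1, G(4)))² = (-24 + 1*(216 - 1*4))² = (-24 + 1*(216 - 4))² = (-24 + 1*212)² = (-24 + 212)² = 188² = 35344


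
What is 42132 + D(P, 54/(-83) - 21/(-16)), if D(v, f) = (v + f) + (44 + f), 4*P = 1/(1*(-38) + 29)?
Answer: 252051521/5976 ≈ 42177.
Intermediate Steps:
P = -1/36 (P = 1/(4*(1*(-38) + 29)) = 1/(4*(-38 + 29)) = (1/4)/(-9) = (1/4)*(-1/9) = -1/36 ≈ -0.027778)
D(v, f) = 44 + v + 2*f (D(v, f) = (f + v) + (44 + f) = 44 + v + 2*f)
42132 + D(P, 54/(-83) - 21/(-16)) = 42132 + (44 - 1/36 + 2*(54/(-83) - 21/(-16))) = 42132 + (44 - 1/36 + 2*(54*(-1/83) - 21*(-1/16))) = 42132 + (44 - 1/36 + 2*(-54/83 + 21/16)) = 42132 + (44 - 1/36 + 2*(879/1328)) = 42132 + (44 - 1/36 + 879/664) = 42132 + 270689/5976 = 252051521/5976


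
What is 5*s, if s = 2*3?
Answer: 30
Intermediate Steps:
s = 6
5*s = 5*6 = 30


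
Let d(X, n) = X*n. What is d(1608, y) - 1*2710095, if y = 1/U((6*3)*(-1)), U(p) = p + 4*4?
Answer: -2710899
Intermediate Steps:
U(p) = 16 + p (U(p) = p + 16 = 16 + p)
y = -½ (y = 1/(16 + (6*3)*(-1)) = 1/(16 + 18*(-1)) = 1/(16 - 18) = 1/(-2) = -½ ≈ -0.50000)
d(1608, y) - 1*2710095 = 1608*(-½) - 1*2710095 = -804 - 2710095 = -2710899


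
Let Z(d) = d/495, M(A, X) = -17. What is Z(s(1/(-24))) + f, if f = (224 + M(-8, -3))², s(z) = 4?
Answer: 21210259/495 ≈ 42849.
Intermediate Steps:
Z(d) = d/495 (Z(d) = d*(1/495) = d/495)
f = 42849 (f = (224 - 17)² = 207² = 42849)
Z(s(1/(-24))) + f = (1/495)*4 + 42849 = 4/495 + 42849 = 21210259/495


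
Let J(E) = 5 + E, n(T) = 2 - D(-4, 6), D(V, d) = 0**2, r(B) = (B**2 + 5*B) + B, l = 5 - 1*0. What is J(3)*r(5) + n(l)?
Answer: 442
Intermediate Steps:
l = 5 (l = 5 + 0 = 5)
r(B) = B**2 + 6*B
D(V, d) = 0
n(T) = 2 (n(T) = 2 - 1*0 = 2 + 0 = 2)
J(3)*r(5) + n(l) = (5 + 3)*(5*(6 + 5)) + 2 = 8*(5*11) + 2 = 8*55 + 2 = 440 + 2 = 442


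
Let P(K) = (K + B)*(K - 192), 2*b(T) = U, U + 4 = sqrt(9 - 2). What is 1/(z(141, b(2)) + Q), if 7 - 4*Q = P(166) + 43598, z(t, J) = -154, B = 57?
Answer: -4/38409 ≈ -0.00010414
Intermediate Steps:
U = -4 + sqrt(7) (U = -4 + sqrt(9 - 2) = -4 + sqrt(7) ≈ -1.3542)
b(T) = -2 + sqrt(7)/2 (b(T) = (-4 + sqrt(7))/2 = -2 + sqrt(7)/2)
P(K) = (-192 + K)*(57 + K) (P(K) = (K + 57)*(K - 192) = (57 + K)*(-192 + K) = (-192 + K)*(57 + K))
Q = -37793/4 (Q = 7/4 - ((-10944 + 166**2 - 135*166) + 43598)/4 = 7/4 - ((-10944 + 27556 - 22410) + 43598)/4 = 7/4 - (-5798 + 43598)/4 = 7/4 - 1/4*37800 = 7/4 - 9450 = -37793/4 ≈ -9448.3)
1/(z(141, b(2)) + Q) = 1/(-154 - 37793/4) = 1/(-38409/4) = -4/38409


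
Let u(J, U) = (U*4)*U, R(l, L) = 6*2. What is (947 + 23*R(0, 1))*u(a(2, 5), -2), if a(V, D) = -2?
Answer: 19568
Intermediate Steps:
R(l, L) = 12
u(J, U) = 4*U² (u(J, U) = (4*U)*U = 4*U²)
(947 + 23*R(0, 1))*u(a(2, 5), -2) = (947 + 23*12)*(4*(-2)²) = (947 + 276)*(4*4) = 1223*16 = 19568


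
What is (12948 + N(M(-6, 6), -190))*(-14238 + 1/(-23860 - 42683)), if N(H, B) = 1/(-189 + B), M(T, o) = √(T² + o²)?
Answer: -4649360030962385/25219797 ≈ -1.8435e+8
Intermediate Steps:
(12948 + N(M(-6, 6), -190))*(-14238 + 1/(-23860 - 42683)) = (12948 + 1/(-189 - 190))*(-14238 + 1/(-23860 - 42683)) = (12948 + 1/(-379))*(-14238 + 1/(-66543)) = (12948 - 1/379)*(-14238 - 1/66543) = (4907291/379)*(-947439235/66543) = -4649360030962385/25219797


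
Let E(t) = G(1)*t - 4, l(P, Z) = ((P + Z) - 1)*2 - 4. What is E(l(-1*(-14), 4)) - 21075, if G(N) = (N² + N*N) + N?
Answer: -20989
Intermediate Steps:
G(N) = N + 2*N² (G(N) = (N² + N²) + N = 2*N² + N = N + 2*N²)
l(P, Z) = -6 + 2*P + 2*Z (l(P, Z) = (-1 + P + Z)*2 - 4 = (-2 + 2*P + 2*Z) - 4 = -6 + 2*P + 2*Z)
E(t) = -4 + 3*t (E(t) = (1*(1 + 2*1))*t - 4 = (1*(1 + 2))*t - 4 = (1*3)*t - 4 = 3*t - 4 = -4 + 3*t)
E(l(-1*(-14), 4)) - 21075 = (-4 + 3*(-6 + 2*(-1*(-14)) + 2*4)) - 21075 = (-4 + 3*(-6 + 2*14 + 8)) - 21075 = (-4 + 3*(-6 + 28 + 8)) - 21075 = (-4 + 3*30) - 21075 = (-4 + 90) - 21075 = 86 - 21075 = -20989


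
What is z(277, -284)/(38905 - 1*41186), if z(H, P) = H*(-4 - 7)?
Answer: 3047/2281 ≈ 1.3358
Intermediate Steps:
z(H, P) = -11*H (z(H, P) = H*(-11) = -11*H)
z(277, -284)/(38905 - 1*41186) = (-11*277)/(38905 - 1*41186) = -3047/(38905 - 41186) = -3047/(-2281) = -3047*(-1/2281) = 3047/2281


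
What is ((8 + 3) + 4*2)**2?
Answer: 361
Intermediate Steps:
((8 + 3) + 4*2)**2 = (11 + 8)**2 = 19**2 = 361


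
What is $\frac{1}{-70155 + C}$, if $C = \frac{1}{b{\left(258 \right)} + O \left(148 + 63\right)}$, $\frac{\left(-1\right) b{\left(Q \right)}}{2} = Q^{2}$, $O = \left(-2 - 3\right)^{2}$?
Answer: $- \frac{127853}{8969527216} \approx -1.4254 \cdot 10^{-5}$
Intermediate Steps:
$O = 25$ ($O = \left(-5\right)^{2} = 25$)
$b{\left(Q \right)} = - 2 Q^{2}$
$C = - \frac{1}{127853}$ ($C = \frac{1}{- 2 \cdot 258^{2} + 25 \left(148 + 63\right)} = \frac{1}{\left(-2\right) 66564 + 25 \cdot 211} = \frac{1}{-133128 + 5275} = \frac{1}{-127853} = - \frac{1}{127853} \approx -7.8215 \cdot 10^{-6}$)
$\frac{1}{-70155 + C} = \frac{1}{-70155 - \frac{1}{127853}} = \frac{1}{- \frac{8969527216}{127853}} = - \frac{127853}{8969527216}$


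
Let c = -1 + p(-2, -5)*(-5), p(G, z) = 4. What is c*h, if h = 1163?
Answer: -24423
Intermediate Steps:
c = -21 (c = -1 + 4*(-5) = -1 - 20 = -21)
c*h = -21*1163 = -24423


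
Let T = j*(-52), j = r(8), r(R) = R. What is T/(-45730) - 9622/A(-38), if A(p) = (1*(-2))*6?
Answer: 110004763/137190 ≈ 801.84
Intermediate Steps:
j = 8
T = -416 (T = 8*(-52) = -416)
A(p) = -12 (A(p) = -2*6 = -12)
T/(-45730) - 9622/A(-38) = -416/(-45730) - 9622/(-12) = -416*(-1/45730) - 9622*(-1/12) = 208/22865 + 4811/6 = 110004763/137190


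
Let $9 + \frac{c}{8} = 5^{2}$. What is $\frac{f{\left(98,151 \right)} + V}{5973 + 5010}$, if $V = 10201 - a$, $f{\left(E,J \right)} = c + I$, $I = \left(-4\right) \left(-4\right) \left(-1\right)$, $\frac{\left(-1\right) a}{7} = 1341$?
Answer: $\frac{19700}{10983} \approx 1.7937$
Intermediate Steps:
$a = -9387$ ($a = \left(-7\right) 1341 = -9387$)
$I = -16$ ($I = 16 \left(-1\right) = -16$)
$c = 128$ ($c = -72 + 8 \cdot 5^{2} = -72 + 8 \cdot 25 = -72 + 200 = 128$)
$f{\left(E,J \right)} = 112$ ($f{\left(E,J \right)} = 128 - 16 = 112$)
$V = 19588$ ($V = 10201 - -9387 = 10201 + 9387 = 19588$)
$\frac{f{\left(98,151 \right)} + V}{5973 + 5010} = \frac{112 + 19588}{5973 + 5010} = \frac{19700}{10983}$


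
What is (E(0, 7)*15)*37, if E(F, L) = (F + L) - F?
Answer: 3885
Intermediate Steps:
E(F, L) = L
(E(0, 7)*15)*37 = (7*15)*37 = 105*37 = 3885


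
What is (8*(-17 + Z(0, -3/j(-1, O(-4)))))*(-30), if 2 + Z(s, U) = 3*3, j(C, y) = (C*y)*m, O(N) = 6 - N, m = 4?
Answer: 2400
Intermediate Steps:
j(C, y) = 4*C*y (j(C, y) = (C*y)*4 = 4*C*y)
Z(s, U) = 7 (Z(s, U) = -2 + 3*3 = -2 + 9 = 7)
(8*(-17 + Z(0, -3/j(-1, O(-4)))))*(-30) = (8*(-17 + 7))*(-30) = (8*(-10))*(-30) = -80*(-30) = 2400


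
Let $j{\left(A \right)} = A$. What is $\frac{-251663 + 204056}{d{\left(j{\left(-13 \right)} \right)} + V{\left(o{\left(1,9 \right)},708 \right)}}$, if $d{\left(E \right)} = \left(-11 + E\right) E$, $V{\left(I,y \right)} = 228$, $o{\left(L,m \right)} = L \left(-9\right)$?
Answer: $- \frac{15869}{180} \approx -88.161$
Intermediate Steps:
$o{\left(L,m \right)} = - 9 L$
$d{\left(E \right)} = E \left(-11 + E\right)$
$\frac{-251663 + 204056}{d{\left(j{\left(-13 \right)} \right)} + V{\left(o{\left(1,9 \right)},708 \right)}} = \frac{-251663 + 204056}{- 13 \left(-11 - 13\right) + 228} = - \frac{47607}{\left(-13\right) \left(-24\right) + 228} = - \frac{47607}{312 + 228} = - \frac{47607}{540} = \left(-47607\right) \frac{1}{540} = - \frac{15869}{180}$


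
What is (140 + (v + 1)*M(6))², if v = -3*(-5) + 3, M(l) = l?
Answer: 64516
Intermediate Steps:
v = 18 (v = 15 + 3 = 18)
(140 + (v + 1)*M(6))² = (140 + (18 + 1)*6)² = (140 + 19*6)² = (140 + 114)² = 254² = 64516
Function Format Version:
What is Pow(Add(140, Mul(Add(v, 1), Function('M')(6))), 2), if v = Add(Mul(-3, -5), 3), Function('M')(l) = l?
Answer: 64516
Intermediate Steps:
v = 18 (v = Add(15, 3) = 18)
Pow(Add(140, Mul(Add(v, 1), Function('M')(6))), 2) = Pow(Add(140, Mul(Add(18, 1), 6)), 2) = Pow(Add(140, Mul(19, 6)), 2) = Pow(Add(140, 114), 2) = Pow(254, 2) = 64516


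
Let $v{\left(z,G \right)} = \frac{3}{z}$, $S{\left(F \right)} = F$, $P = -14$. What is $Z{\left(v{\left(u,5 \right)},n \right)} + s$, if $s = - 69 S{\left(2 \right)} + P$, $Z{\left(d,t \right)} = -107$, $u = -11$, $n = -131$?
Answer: $-259$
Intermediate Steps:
$s = -152$ ($s = \left(-69\right) 2 - 14 = -138 - 14 = -152$)
$Z{\left(v{\left(u,5 \right)},n \right)} + s = -107 - 152 = -259$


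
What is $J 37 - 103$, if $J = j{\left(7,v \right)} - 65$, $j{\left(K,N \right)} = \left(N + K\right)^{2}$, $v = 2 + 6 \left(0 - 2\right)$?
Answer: $-2175$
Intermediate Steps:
$v = -10$ ($v = 2 + 6 \left(0 - 2\right) = 2 + 6 \left(-2\right) = 2 - 12 = -10$)
$j{\left(K,N \right)} = \left(K + N\right)^{2}$
$J = -56$ ($J = \left(7 - 10\right)^{2} - 65 = \left(-3\right)^{2} - 65 = 9 - 65 = -56$)
$J 37 - 103 = \left(-56\right) 37 - 103 = -2072 - 103 = -2175$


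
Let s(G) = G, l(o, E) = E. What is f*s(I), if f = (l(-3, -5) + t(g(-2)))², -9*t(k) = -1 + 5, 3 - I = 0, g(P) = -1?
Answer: 2401/27 ≈ 88.926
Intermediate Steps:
I = 3 (I = 3 - 1*0 = 3 + 0 = 3)
t(k) = -4/9 (t(k) = -(-1 + 5)/9 = -⅑*4 = -4/9)
f = 2401/81 (f = (-5 - 4/9)² = (-49/9)² = 2401/81 ≈ 29.642)
f*s(I) = (2401/81)*3 = 2401/27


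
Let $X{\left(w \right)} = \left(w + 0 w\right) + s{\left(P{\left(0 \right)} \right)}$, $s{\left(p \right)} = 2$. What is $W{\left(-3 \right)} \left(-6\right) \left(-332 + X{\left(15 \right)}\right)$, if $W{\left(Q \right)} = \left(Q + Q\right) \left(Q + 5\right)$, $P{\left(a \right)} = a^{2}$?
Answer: $-22680$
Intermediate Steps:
$W{\left(Q \right)} = 2 Q \left(5 + Q\right)$
$X{\left(w \right)} = 2 + w$ ($X{\left(w \right)} = \left(w + 0 w\right) + 2 = \left(w + 0\right) + 2 = w + 2 = 2 + w$)
$W{\left(-3 \right)} \left(-6\right) \left(-332 + X{\left(15 \right)}\right) = 2 \left(-3\right) \left(5 - 3\right) \left(-6\right) \left(-332 + \left(2 + 15\right)\right) = 2 \left(-3\right) 2 \left(-6\right) \left(-332 + 17\right) = \left(-12\right) \left(-6\right) \left(-315\right) = 72 \left(-315\right) = -22680$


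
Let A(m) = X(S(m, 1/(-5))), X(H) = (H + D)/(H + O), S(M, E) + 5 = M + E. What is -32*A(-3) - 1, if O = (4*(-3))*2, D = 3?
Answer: -993/161 ≈ -6.1677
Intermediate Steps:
O = -24 (O = -12*2 = -24)
S(M, E) = -5 + E + M (S(M, E) = -5 + (M + E) = -5 + (E + M) = -5 + E + M)
X(H) = (3 + H)/(-24 + H) (X(H) = (H + 3)/(H - 24) = (3 + H)/(-24 + H))
A(m) = (-11/5 + m)/(-146/5 + m) (A(m) = (3 + (-5 + 1/(-5) + m))/(-24 + (-5 + 1/(-5) + m)) = (3 + (-5 - 1/5 + m))/(-24 + (-5 - 1/5 + m)) = (3 + (-26/5 + m))/(-24 + (-26/5 + m)) = (-11/5 + m)/(-146/5 + m))
-32*A(-3) - 1 = -32*(-11 + 5*(-3))/(-146 + 5*(-3)) - 1 = -32*(-11 - 15)/(-146 - 15) - 1 = -32*(-26)/(-161) - 1 = -(-32)*(-26)/161 - 1 = -32*26/161 - 1 = -832/161 - 1 = -993/161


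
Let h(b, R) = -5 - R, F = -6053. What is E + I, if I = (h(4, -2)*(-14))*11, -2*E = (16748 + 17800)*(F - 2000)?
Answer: 139107984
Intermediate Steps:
E = 139107522 (E = -(16748 + 17800)*(-6053 - 2000)/2 = -17274*(-8053) = -½*(-278215044) = 139107522)
I = 462 (I = ((-5 - 1*(-2))*(-14))*11 = ((-5 + 2)*(-14))*11 = -3*(-14)*11 = 42*11 = 462)
E + I = 139107522 + 462 = 139107984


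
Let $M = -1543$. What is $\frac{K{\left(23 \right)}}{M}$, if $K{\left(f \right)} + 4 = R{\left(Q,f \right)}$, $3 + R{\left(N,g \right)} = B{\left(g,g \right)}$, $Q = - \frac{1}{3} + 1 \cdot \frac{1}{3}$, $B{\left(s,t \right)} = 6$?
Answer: $\frac{1}{1543} \approx 0.00064809$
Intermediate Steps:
$Q = 0$ ($Q = \left(-1\right) \frac{1}{3} + 1 \cdot \frac{1}{3} = - \frac{1}{3} + \frac{1}{3} = 0$)
$R{\left(N,g \right)} = 3$ ($R{\left(N,g \right)} = -3 + 6 = 3$)
$K{\left(f \right)} = -1$ ($K{\left(f \right)} = -4 + 3 = -1$)
$\frac{K{\left(23 \right)}}{M} = - \frac{1}{-1543} = \left(-1\right) \left(- \frac{1}{1543}\right) = \frac{1}{1543}$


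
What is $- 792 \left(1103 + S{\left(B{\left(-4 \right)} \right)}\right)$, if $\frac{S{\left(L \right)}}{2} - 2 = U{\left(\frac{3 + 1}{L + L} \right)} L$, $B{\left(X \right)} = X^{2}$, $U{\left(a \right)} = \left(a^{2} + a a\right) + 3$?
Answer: $-953568$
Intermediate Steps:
$U{\left(a \right)} = 3 + 2 a^{2}$ ($U{\left(a \right)} = \left(a^{2} + a^{2}\right) + 3 = 2 a^{2} + 3 = 3 + 2 a^{2}$)
$S{\left(L \right)} = 4 + 2 L \left(3 + \frac{8}{L^{2}}\right)$ ($S{\left(L \right)} = 4 + 2 \left(3 + 2 \left(\frac{3 + 1}{L + L}\right)^{2}\right) L = 4 + 2 \left(3 + 2 \left(\frac{4}{2 L}\right)^{2}\right) L = 4 + 2 \left(3 + 2 \left(4 \frac{1}{2 L}\right)^{2}\right) L = 4 + 2 \left(3 + 2 \left(\frac{2}{L}\right)^{2}\right) L = 4 + 2 \left(3 + 2 \frac{4}{L^{2}}\right) L = 4 + 2 \left(3 + \frac{8}{L^{2}}\right) L = 4 + 2 L \left(3 + \frac{8}{L^{2}}\right)$)
$- 792 \left(1103 + S{\left(B{\left(-4 \right)} \right)}\right) = - 792 \left(1103 + \left(4 + 6 \left(-4\right)^{2} + \frac{16}{\left(-4\right)^{2}}\right)\right) = - 792 \left(1103 + \left(4 + 6 \cdot 16 + \frac{16}{16}\right)\right) = - 792 \left(1103 + \left(4 + 96 + 16 \cdot \frac{1}{16}\right)\right) = - 792 \left(1103 + \left(4 + 96 + 1\right)\right) = - 792 \left(1103 + 101\right) = \left(-792\right) 1204 = -953568$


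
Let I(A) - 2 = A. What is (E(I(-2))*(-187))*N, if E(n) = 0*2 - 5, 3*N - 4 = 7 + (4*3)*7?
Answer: 88825/3 ≈ 29608.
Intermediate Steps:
I(A) = 2 + A
N = 95/3 (N = 4/3 + (7 + (4*3)*7)/3 = 4/3 + (7 + 12*7)/3 = 4/3 + (7 + 84)/3 = 4/3 + (1/3)*91 = 4/3 + 91/3 = 95/3 ≈ 31.667)
E(n) = -5 (E(n) = 0 - 5 = -5)
(E(I(-2))*(-187))*N = -5*(-187)*(95/3) = 935*(95/3) = 88825/3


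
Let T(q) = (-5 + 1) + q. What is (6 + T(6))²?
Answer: 64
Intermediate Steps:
T(q) = -4 + q
(6 + T(6))² = (6 + (-4 + 6))² = (6 + 2)² = 8² = 64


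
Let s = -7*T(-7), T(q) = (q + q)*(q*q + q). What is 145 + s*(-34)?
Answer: -139799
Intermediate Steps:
T(q) = 2*q*(q + q²) (T(q) = (2*q)*(q² + q) = (2*q)*(q + q²) = 2*q*(q + q²))
s = 4116 (s = -14*(-7)²*(1 - 7) = -14*49*(-6) = -7*(-588) = 4116)
145 + s*(-34) = 145 + 4116*(-34) = 145 - 139944 = -139799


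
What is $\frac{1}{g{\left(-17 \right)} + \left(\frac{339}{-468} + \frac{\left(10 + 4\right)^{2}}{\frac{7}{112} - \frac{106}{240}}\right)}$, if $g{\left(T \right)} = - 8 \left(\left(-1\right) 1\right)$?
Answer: $- \frac{156}{79505} \approx -0.0019621$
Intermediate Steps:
$g{\left(T \right)} = 8$ ($g{\left(T \right)} = \left(-8\right) \left(-1\right) = 8$)
$\frac{1}{g{\left(-17 \right)} + \left(\frac{339}{-468} + \frac{\left(10 + 4\right)^{2}}{\frac{7}{112} - \frac{106}{240}}\right)} = \frac{1}{8 + \left(\frac{339}{-468} + \frac{\left(10 + 4\right)^{2}}{\frac{7}{112} - \frac{106}{240}}\right)} = \frac{1}{8 + \left(339 \left(- \frac{1}{468}\right) + \frac{14^{2}}{7 \cdot \frac{1}{112} - \frac{53}{120}}\right)} = \frac{1}{8 + \left(- \frac{113}{156} + \frac{196}{\frac{1}{16} - \frac{53}{120}}\right)} = \frac{1}{8 + \left(- \frac{113}{156} + \frac{196}{- \frac{91}{240}}\right)} = \frac{1}{8 + \left(- \frac{113}{156} + 196 \left(- \frac{240}{91}\right)\right)} = \frac{1}{8 - \frac{80753}{156}} = \frac{1}{- \frac{79505}{156}} = - \frac{156}{79505}$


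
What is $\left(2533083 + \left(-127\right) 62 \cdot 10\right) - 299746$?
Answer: $2154597$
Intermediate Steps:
$\left(2533083 + \left(-127\right) 62 \cdot 10\right) - 299746 = \left(2533083 - 78740\right) - 299746 = 2454343 - 299746 = 2154597$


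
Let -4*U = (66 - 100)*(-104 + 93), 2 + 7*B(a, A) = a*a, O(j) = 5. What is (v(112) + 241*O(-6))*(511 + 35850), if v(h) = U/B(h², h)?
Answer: 13788751502342791/314703868 ≈ 4.3815e+7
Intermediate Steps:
B(a, A) = -2/7 + a²/7 (B(a, A) = -2/7 + (a*a)/7 = -2/7 + a²/7)
U = -187/2 (U = -(66 - 100)*(-104 + 93)/4 = -(-17)*(-11)/2 = -¼*374 = -187/2 ≈ -93.500)
v(h) = -187/(2*(-2/7 + h⁴/7)) (v(h) = -187/(2*(-2/7 + (h²)²/7)) = -187/(2*(-2/7 + h⁴/7)))
(v(112) + 241*O(-6))*(511 + 35850) = (-1309/(-4 + 2*112⁴) + 241*5)*(511 + 35850) = (-1309/(-4 + 2*157351936) + 1205)*36361 = (-1309/(-4 + 314703872) + 1205)*36361 = (-1309/314703868 + 1205)*36361 = (379218159631/314703868)*36361 = 13788751502342791/314703868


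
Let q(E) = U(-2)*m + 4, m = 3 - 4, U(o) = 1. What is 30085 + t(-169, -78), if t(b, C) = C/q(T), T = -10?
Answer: 30059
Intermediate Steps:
m = -1
q(E) = 3 (q(E) = 1*(-1) + 4 = -1 + 4 = 3)
t(b, C) = C/3
30085 + t(-169, -78) = 30085 + (⅓)*(-78) = 30085 - 26 = 30059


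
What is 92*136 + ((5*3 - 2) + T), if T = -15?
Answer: 12510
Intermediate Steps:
92*136 + ((5*3 - 2) + T) = 92*136 + ((5*3 - 2) - 15) = 12512 + ((15 - 2) - 15) = 12512 + (13 - 15) = 12512 - 2 = 12510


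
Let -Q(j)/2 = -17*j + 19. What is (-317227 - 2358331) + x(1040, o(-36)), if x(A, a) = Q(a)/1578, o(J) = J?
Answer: -2111015893/789 ≈ -2.6756e+6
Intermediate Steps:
Q(j) = -38 + 34*j (Q(j) = -2*(-17*j + 19) = -2*(19 - 17*j) = -38 + 34*j)
x(A, a) = -19/789 + 17*a/789 (x(A, a) = (-38 + 34*a)/1578 = (-38 + 34*a)*(1/1578) = -19/789 + 17*a/789)
(-317227 - 2358331) + x(1040, o(-36)) = (-317227 - 2358331) + (-19/789 + (17/789)*(-36)) = -2675558 + (-19/789 - 204/263) = -2675558 - 631/789 = -2111015893/789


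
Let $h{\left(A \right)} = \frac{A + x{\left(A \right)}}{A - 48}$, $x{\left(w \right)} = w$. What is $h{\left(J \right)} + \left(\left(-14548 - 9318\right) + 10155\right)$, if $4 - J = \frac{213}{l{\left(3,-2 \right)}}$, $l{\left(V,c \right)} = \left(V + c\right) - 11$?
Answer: $- \frac{3112903}{227} \approx -13713.0$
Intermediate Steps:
$l{\left(V,c \right)} = -11 + V + c$
$J = \frac{253}{10}$ ($J = 4 - \frac{213}{-11 + 3 - 2} = 4 - \frac{213}{-10} = 4 - 213 \left(- \frac{1}{10}\right) = 4 - - \frac{213}{10} = 4 + \frac{213}{10} = \frac{253}{10} \approx 25.3$)
$h{\left(A \right)} = \frac{2 A}{-48 + A}$ ($h{\left(A \right)} = \frac{A + A}{A - 48} = \frac{2 A}{-48 + A}$)
$h{\left(J \right)} + \left(\left(-14548 - 9318\right) + 10155\right) = 2 \cdot \frac{253}{10} \frac{1}{-48 + \frac{253}{10}} + \left(\left(-14548 - 9318\right) + 10155\right) = 2 \cdot \frac{253}{10} \frac{1}{- \frac{227}{10}} + \left(-23866 + 10155\right) = 2 \cdot \frac{253}{10} \left(- \frac{10}{227}\right) - 13711 = - \frac{506}{227} - 13711 = - \frac{3112903}{227}$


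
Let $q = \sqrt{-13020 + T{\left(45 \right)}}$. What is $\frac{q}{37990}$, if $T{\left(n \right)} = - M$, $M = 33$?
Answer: $\frac{i \sqrt{13053}}{37990} \approx 0.0030074 i$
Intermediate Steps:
$T{\left(n \right)} = -33$ ($T{\left(n \right)} = \left(-1\right) 33 = -33$)
$q = i \sqrt{13053}$ ($q = \sqrt{-13020 - 33} = \sqrt{-13053} = i \sqrt{13053} \approx 114.25 i$)
$\frac{q}{37990} = \frac{i \sqrt{13053}}{37990}$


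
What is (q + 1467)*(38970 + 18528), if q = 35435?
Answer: 2121791196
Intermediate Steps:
(q + 1467)*(38970 + 18528) = (35435 + 1467)*(38970 + 18528) = 36902*57498 = 2121791196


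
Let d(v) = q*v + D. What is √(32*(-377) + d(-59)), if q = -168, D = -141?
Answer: I*√2293 ≈ 47.885*I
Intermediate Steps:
d(v) = -141 - 168*v (d(v) = -168*v - 141 = -141 - 168*v)
√(32*(-377) + d(-59)) = √(32*(-377) + (-141 - 168*(-59))) = √(-12064 + (-141 + 9912)) = √(-12064 + 9771) = √(-2293) = I*√2293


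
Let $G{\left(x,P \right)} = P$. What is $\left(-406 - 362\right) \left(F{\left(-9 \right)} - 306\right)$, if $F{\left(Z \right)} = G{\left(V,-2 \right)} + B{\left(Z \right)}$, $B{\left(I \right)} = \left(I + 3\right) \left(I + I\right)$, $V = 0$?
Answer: $153600$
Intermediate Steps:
$B{\left(I \right)} = 2 I \left(3 + I\right)$ ($B{\left(I \right)} = \left(3 + I\right) 2 I = 2 I \left(3 + I\right)$)
$F{\left(Z \right)} = -2 + 2 Z \left(3 + Z\right)$
$\left(-406 - 362\right) \left(F{\left(-9 \right)} - 306\right) = \left(-406 - 362\right) \left(\left(-2 + 2 \left(-9\right) \left(3 - 9\right)\right) - 306\right) = - 768 \left(\left(-2 + 2 \left(-9\right) \left(-6\right)\right) - 306\right) = - 768 \left(\left(-2 + 108\right) - 306\right) = - 768 \left(106 - 306\right) = \left(-768\right) \left(-200\right) = 153600$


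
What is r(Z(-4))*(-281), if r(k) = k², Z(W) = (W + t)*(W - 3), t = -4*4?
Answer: -5507600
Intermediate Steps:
t = -16
Z(W) = (-16 + W)*(-3 + W) (Z(W) = (W - 16)*(W - 3) = (-16 + W)*(-3 + W))
r(Z(-4))*(-281) = (48 + (-4)² - 19*(-4))²*(-281) = (48 + 16 + 76)²*(-281) = 140²*(-281) = 19600*(-281) = -5507600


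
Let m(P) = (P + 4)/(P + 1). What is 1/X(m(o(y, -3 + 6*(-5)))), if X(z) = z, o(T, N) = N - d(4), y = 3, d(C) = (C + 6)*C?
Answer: 24/23 ≈ 1.0435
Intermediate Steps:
d(C) = C*(6 + C) (d(C) = (6 + C)*C = C*(6 + C))
o(T, N) = -40 + N (o(T, N) = N - 4*(6 + 4) = N - 4*10 = N - 1*40 = N - 40 = -40 + N)
m(P) = (4 + P)/(1 + P)
1/X(m(o(y, -3 + 6*(-5)))) = 1/((4 + (-40 + (-3 + 6*(-5))))/(1 + (-40 + (-3 + 6*(-5))))) = 1/((4 + (-40 + (-3 - 30)))/(1 + (-40 + (-3 - 30)))) = 1/((4 + (-40 - 33))/(1 + (-40 - 33))) = 1/((4 - 73)/(1 - 73)) = 1/(-69/(-72)) = 1/(-1/72*(-69)) = 1/(23/24) = 24/23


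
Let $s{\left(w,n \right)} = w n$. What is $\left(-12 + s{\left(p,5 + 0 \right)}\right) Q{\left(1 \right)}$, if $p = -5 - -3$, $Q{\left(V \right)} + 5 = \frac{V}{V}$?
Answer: $88$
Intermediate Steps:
$Q{\left(V \right)} = -4$ ($Q{\left(V \right)} = -5 + \frac{V}{V} = -5 + 1 = -4$)
$p = -2$ ($p = -5 + 3 = -2$)
$s{\left(w,n \right)} = n w$
$\left(-12 + s{\left(p,5 + 0 \right)}\right) Q{\left(1 \right)} = \left(-12 + \left(5 + 0\right) \left(-2\right)\right) \left(-4\right) = \left(-12 + 5 \left(-2\right)\right) \left(-4\right) = \left(-12 - 10\right) \left(-4\right) = \left(-22\right) \left(-4\right) = 88$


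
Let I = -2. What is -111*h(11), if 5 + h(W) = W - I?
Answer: -888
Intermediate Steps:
h(W) = -3 + W (h(W) = -5 + (W - 1*(-2)) = -5 + (W + 2) = -5 + (2 + W) = -3 + W)
-111*h(11) = -111*(-3 + 11) = -111*8 = -888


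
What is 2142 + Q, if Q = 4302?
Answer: 6444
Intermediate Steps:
2142 + Q = 2142 + 4302 = 6444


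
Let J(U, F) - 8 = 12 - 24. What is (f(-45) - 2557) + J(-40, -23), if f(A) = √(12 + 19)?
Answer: -2561 + √31 ≈ -2555.4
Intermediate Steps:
J(U, F) = -4 (J(U, F) = 8 + (12 - 24) = 8 - 12 = -4)
f(A) = √31
(f(-45) - 2557) + J(-40, -23) = (√31 - 2557) - 4 = (-2557 + √31) - 4 = -2561 + √31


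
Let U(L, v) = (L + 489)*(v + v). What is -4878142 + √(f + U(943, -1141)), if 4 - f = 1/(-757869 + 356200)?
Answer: -4878142 + I*√527223495975545351/401669 ≈ -4.8781e+6 + 1807.7*I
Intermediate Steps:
U(L, v) = 2*v*(489 + L) (U(L, v) = (489 + L)*(2*v) = 2*v*(489 + L))
f = 1606677/401669 (f = 4 - 1/(-757869 + 356200) = 4 - 1/(-401669) = 4 - 1*(-1/401669) = 4 + 1/401669 = 1606677/401669 ≈ 4.0000)
-4878142 + √(f + U(943, -1141)) = -4878142 + √(1606677/401669 + 2*(-1141)*(489 + 943)) = -4878142 + √(1606677/401669 + 2*(-1141)*1432) = -4878142 + √(1606677/401669 - 3267824) = -4878142 + √(-1312581991579/401669) = -4878142 + I*√527223495975545351/401669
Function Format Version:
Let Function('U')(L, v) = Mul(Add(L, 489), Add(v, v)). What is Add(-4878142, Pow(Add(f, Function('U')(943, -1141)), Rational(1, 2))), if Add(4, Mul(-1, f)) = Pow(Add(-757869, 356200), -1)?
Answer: Add(-4878142, Mul(Rational(1, 401669), I, Pow(527223495975545351, Rational(1, 2)))) ≈ Add(-4.8781e+6, Mul(1807.7, I))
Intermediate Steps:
Function('U')(L, v) = Mul(2, v, Add(489, L)) (Function('U')(L, v) = Mul(Add(489, L), Mul(2, v)) = Mul(2, v, Add(489, L)))
f = Rational(1606677, 401669) (f = Add(4, Mul(-1, Pow(Add(-757869, 356200), -1))) = Add(4, Mul(-1, Pow(-401669, -1))) = Add(4, Mul(-1, Rational(-1, 401669))) = Add(4, Rational(1, 401669)) = Rational(1606677, 401669) ≈ 4.0000)
Add(-4878142, Pow(Add(f, Function('U')(943, -1141)), Rational(1, 2))) = Add(-4878142, Pow(Add(Rational(1606677, 401669), Mul(2, -1141, Add(489, 943))), Rational(1, 2))) = Add(-4878142, Pow(Add(Rational(1606677, 401669), Mul(2, -1141, 1432)), Rational(1, 2))) = Add(-4878142, Pow(Add(Rational(1606677, 401669), -3267824), Rational(1, 2))) = Add(-4878142, Pow(Rational(-1312581991579, 401669), Rational(1, 2))) = Add(-4878142, Mul(Rational(1, 401669), I, Pow(527223495975545351, Rational(1, 2))))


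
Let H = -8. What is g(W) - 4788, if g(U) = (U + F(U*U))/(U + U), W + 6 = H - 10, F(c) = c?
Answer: -9599/2 ≈ -4799.5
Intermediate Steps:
W = -24 (W = -6 + (-8 - 10) = -6 - 18 = -24)
g(U) = (U + U²)/(2*U) (g(U) = (U + U*U)/(U + U) = (U + U²)/((2*U)) = (U + U²)*(1/(2*U)) = (U + U²)/(2*U))
g(W) - 4788 = (½ + (½)*(-24)) - 4788 = (½ - 12) - 4788 = -23/2 - 4788 = -9599/2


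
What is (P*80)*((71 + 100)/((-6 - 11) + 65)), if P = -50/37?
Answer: -14250/37 ≈ -385.14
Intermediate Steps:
P = -50/37 (P = -50*1/37 = -50/37 ≈ -1.3514)
(P*80)*((71 + 100)/((-6 - 11) + 65)) = (-50/37*80)*((71 + 100)/((-6 - 11) + 65)) = -684000/(37*(-17 + 65)) = -684000/(37*48) = -4000/37*57/16 = -14250/37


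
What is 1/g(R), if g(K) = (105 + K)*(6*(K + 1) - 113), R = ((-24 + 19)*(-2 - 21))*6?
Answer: 1/3206235 ≈ 3.1189e-7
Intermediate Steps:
R = 690 (R = -5*(-23)*6 = 115*6 = 690)
g(K) = (-107 + 6*K)*(105 + K) (g(K) = (105 + K)*(6*(1 + K) - 113) = (105 + K)*((6 + 6*K) - 113) = (105 + K)*(-107 + 6*K) = (-107 + 6*K)*(105 + K))
1/g(R) = 1/(-11235 + 6*690² + 523*690) = 1/(-11235 + 6*476100 + 360870) = 1/(-11235 + 2856600 + 360870) = 1/3206235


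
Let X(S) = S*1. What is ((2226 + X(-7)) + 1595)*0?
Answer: 0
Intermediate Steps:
X(S) = S
((2226 + X(-7)) + 1595)*0 = ((2226 - 7) + 1595)*0 = (2219 + 1595)*0 = 3814*0 = 0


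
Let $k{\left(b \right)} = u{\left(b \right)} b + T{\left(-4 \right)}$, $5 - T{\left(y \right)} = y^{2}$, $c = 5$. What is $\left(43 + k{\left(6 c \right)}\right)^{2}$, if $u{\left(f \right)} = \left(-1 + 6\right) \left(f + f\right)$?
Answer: $81577024$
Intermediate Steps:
$u{\left(f \right)} = 10 f$ ($u{\left(f \right)} = 5 \cdot 2 f = 10 f$)
$T{\left(y \right)} = 5 - y^{2}$
$k{\left(b \right)} = -11 + 10 b^{2}$ ($k{\left(b \right)} = 10 b b + \left(5 - \left(-4\right)^{2}\right) = 10 b^{2} + \left(5 - 16\right) = 10 b^{2} - 11 = -11 + 10 b^{2}$)
$\left(43 + k{\left(6 c \right)}\right)^{2} = \left(43 - \left(11 - 10 \left(6 \cdot 5\right)^{2}\right)\right)^{2} = \left(43 - \left(11 - 10 \cdot 30^{2}\right)\right)^{2} = \left(43 + \left(-11 + 10 \cdot 900\right)\right)^{2} = \left(43 + \left(-11 + 9000\right)\right)^{2} = \left(43 + 8989\right)^{2} = 9032^{2} = 81577024$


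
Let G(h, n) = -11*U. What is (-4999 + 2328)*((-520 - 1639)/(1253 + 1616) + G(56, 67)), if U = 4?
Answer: 342943045/2869 ≈ 1.1953e+5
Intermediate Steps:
G(h, n) = -44 (G(h, n) = -11*4 = -44)
(-4999 + 2328)*((-520 - 1639)/(1253 + 1616) + G(56, 67)) = (-4999 + 2328)*((-520 - 1639)/(1253 + 1616) - 44) = -2671*(-2159/2869 - 44) = -2671*(-128395/2869) = 342943045/2869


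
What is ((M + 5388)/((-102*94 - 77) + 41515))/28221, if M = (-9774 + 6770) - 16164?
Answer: -106/6914145 ≈ -1.5331e-5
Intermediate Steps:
M = -19168 (M = -3004 - 16164 = -19168)
((M + 5388)/((-102*94 - 77) + 41515))/28221 = ((-19168 + 5388)/((-102*94 - 77) + 41515))/28221 = -13780/((-9588 - 77) + 41515)*(1/28221) = -13780/(-9665 + 41515)*(1/28221) = -13780/31850*(1/28221) = -13780*1/31850*(1/28221) = -106/245*1/28221 = -106/6914145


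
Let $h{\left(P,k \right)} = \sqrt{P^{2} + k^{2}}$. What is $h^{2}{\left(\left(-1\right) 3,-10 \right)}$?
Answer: $109$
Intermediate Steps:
$h^{2}{\left(\left(-1\right) 3,-10 \right)} = \left(\sqrt{\left(\left(-1\right) 3\right)^{2} + \left(-10\right)^{2}}\right)^{2} = \left(\sqrt{\left(-3\right)^{2} + 100}\right)^{2} = \left(\sqrt{9 + 100}\right)^{2} = \left(\sqrt{109}\right)^{2} = 109$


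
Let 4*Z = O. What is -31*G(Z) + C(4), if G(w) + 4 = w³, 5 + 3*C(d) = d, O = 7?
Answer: -8155/192 ≈ -42.474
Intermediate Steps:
C(d) = -5/3 + d/3
Z = 7/4 (Z = (¼)*7 = 7/4 ≈ 1.7500)
G(w) = -4 + w³
-31*G(Z) + C(4) = -31*(-4 + (7/4)³) + (-5/3 + (⅓)*4) = -31*(-4 + 343/64) + (-5/3 + 4/3) = -31*87/64 - ⅓ = -2697/64 - ⅓ = -8155/192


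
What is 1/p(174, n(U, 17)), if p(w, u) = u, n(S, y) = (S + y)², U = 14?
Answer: 1/961 ≈ 0.0010406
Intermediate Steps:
1/p(174, n(U, 17)) = 1/((14 + 17)²) = 1/(31²) = 1/961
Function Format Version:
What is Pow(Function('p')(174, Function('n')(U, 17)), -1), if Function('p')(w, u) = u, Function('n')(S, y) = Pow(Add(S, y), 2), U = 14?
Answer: Rational(1, 961) ≈ 0.0010406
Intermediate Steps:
Pow(Function('p')(174, Function('n')(U, 17)), -1) = Pow(Pow(Add(14, 17), 2), -1) = Pow(Pow(31, 2), -1) = Pow(961, -1) = Rational(1, 961)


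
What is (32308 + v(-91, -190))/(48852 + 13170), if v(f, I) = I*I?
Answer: 34204/31011 ≈ 1.1030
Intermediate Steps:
v(f, I) = I²
(32308 + v(-91, -190))/(48852 + 13170) = (32308 + (-190)²)/(48852 + 13170) = (32308 + 36100)/62022 = 68408*(1/62022) = 34204/31011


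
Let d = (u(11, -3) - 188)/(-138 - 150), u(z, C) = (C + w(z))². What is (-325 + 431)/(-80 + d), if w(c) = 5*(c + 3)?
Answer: -30528/27341 ≈ -1.1166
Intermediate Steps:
w(c) = 15 + 5*c (w(c) = 5*(3 + c) = 15 + 5*c)
u(z, C) = (15 + C + 5*z)² (u(z, C) = (C + (15 + 5*z))² = (15 + C + 5*z)²)
d = -4301/288 (d = ((15 - 3 + 5*11)² - 188)/(-138 - 150) = ((15 - 3 + 55)² - 188)/(-288) = (67² - 188)*(-1/288) = (4489 - 188)*(-1/288) = 4301*(-1/288) = -4301/288 ≈ -14.934)
(-325 + 431)/(-80 + d) = (-325 + 431)/(-80 - 4301/288) = 106/(-27341/288) = 106*(-288/27341) = -30528/27341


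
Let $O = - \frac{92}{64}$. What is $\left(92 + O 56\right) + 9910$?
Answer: $\frac{19843}{2} \approx 9921.5$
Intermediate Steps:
$O = - \frac{23}{16}$ ($O = \left(-92\right) \frac{1}{64} = - \frac{23}{16} \approx -1.4375$)
$\left(92 + O 56\right) + 9910 = \left(92 - \frac{161}{2}\right) + 9910 = \frac{23}{2} + 9910 = \frac{19843}{2}$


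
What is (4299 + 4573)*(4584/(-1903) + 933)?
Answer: 15711557880/1903 ≈ 8.2562e+6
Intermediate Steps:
(4299 + 4573)*(4584/(-1903) + 933) = 8872*(4584*(-1/1903) + 933) = 8872*(-4584/1903 + 933) = 8872*(1770915/1903) = 15711557880/1903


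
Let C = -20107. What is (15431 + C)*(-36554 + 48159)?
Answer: -54264980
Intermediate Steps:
(15431 + C)*(-36554 + 48159) = (15431 - 20107)*(-36554 + 48159) = -4676*11605 = -54264980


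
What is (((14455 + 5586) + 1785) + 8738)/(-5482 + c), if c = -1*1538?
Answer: -283/65 ≈ -4.3538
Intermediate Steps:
c = -1538
(((14455 + 5586) + 1785) + 8738)/(-5482 + c) = (((14455 + 5586) + 1785) + 8738)/(-5482 - 1538) = ((20041 + 1785) + 8738)/(-7020) = (21826 + 8738)*(-1/7020) = 30564*(-1/7020) = -283/65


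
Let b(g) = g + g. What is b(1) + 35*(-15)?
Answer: -523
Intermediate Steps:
b(g) = 2*g
b(1) + 35*(-15) = 2*1 + 35*(-15) = 2 - 525 = -523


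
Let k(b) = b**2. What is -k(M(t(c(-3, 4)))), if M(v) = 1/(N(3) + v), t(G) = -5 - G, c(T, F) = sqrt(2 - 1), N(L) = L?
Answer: -1/9 ≈ -0.11111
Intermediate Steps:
c(T, F) = 1 (c(T, F) = sqrt(1) = 1)
M(v) = 1/(3 + v)
-k(M(t(c(-3, 4)))) = -(1/(3 + (-5 - 1*1)))**2 = -(1/(3 + (-5 - 1)))**2 = -(1/(3 - 6))**2 = -(1/(-3))**2 = -(-1/3)**2 = -1*1/9 = -1/9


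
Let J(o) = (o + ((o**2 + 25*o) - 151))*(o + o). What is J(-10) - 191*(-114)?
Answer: 27994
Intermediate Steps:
J(o) = 2*o*(-151 + o**2 + 26*o) (J(o) = (o + (-151 + o**2 + 25*o))*(2*o) = (-151 + o**2 + 26*o)*(2*o) = 2*o*(-151 + o**2 + 26*o))
J(-10) - 191*(-114) = 2*(-10)*(-151 + (-10)**2 + 26*(-10)) - 191*(-114) = 2*(-10)*(-151 + 100 - 260) - 1*(-21774) = 2*(-10)*(-311) + 21774 = 6220 + 21774 = 27994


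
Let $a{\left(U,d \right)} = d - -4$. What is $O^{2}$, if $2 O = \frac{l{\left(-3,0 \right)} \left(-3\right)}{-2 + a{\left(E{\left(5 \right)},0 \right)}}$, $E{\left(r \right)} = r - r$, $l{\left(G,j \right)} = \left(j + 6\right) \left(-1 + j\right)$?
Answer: $\frac{81}{4} \approx 20.25$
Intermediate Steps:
$l{\left(G,j \right)} = \left(-1 + j\right) \left(6 + j\right)$ ($l{\left(G,j \right)} = \left(6 + j\right) \left(-1 + j\right) = \left(-1 + j\right) \left(6 + j\right)$)
$E{\left(r \right)} = 0$
$a{\left(U,d \right)} = 4 + d$ ($a{\left(U,d \right)} = d + 4 = 4 + d$)
$O = \frac{9}{2}$ ($O = \frac{\left(-6 + 0^{2} + 5 \cdot 0\right) \left(-3\right) \frac{1}{-2 + \left(4 + 0\right)}}{2} = \frac{\left(-6 + 0 + 0\right) \left(-3\right) \frac{1}{-2 + 4}}{2} = \frac{\left(-6\right) \left(-3\right) \frac{1}{2}}{2} = \frac{18 \cdot \frac{1}{2}}{2} = \frac{1}{2} \cdot 9 = \frac{9}{2} \approx 4.5$)
$O^{2} = \left(\frac{9}{2}\right)^{2} = \frac{81}{4}$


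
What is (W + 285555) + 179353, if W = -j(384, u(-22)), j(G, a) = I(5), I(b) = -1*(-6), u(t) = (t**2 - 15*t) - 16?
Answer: 464902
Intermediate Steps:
u(t) = -16 + t**2 - 15*t
I(b) = 6
j(G, a) = 6
W = -6 (W = -1*6 = -6)
(W + 285555) + 179353 = (-6 + 285555) + 179353 = 285549 + 179353 = 464902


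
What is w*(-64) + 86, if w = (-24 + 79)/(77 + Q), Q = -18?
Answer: 1554/59 ≈ 26.339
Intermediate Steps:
w = 55/59 (w = (-24 + 79)/(77 - 18) = 55/59 ≈ 0.93220)
w*(-64) + 86 = (55/59)*(-64) + 86 = -3520/59 + 86 = 1554/59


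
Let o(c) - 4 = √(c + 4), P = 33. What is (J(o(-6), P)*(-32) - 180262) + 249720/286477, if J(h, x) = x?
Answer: -51943186966/286477 ≈ -1.8132e+5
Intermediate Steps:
o(c) = 4 + √(4 + c) (o(c) = 4 + √(c + 4) = 4 + √(4 + c))
(J(o(-6), P)*(-32) - 180262) + 249720/286477 = (33*(-32) - 180262) + 249720/286477 = (-1056 - 180262) + 249720*(1/286477) = -181318 + 249720/286477 = -51943186966/286477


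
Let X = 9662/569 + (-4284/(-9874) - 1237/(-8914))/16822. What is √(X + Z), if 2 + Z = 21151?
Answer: √938922417936662669054666987310991/210618083361062 ≈ 145.49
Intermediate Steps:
Z = 21149 (Z = -2 + 21151 = 21149)
X = 7152885767880185/421236166722124 (X = 9662*(1/569) + (-4284*(-1/9874) - 1237*(-1/8914))*(1/16822) = 9662/569 + (2142/4937 + 1237/8914)*(1/16822) = 9662/569 + (25200857/44008418)*(1/16822) = 9662/569 + 25200857/740309607596 = 7152885767880185/421236166722124 ≈ 16.981)
√(X + Z) = √(7152885767880185/421236166722124 + 21149) = √(8915876575774080661/421236166722124) = √938922417936662669054666987310991/210618083361062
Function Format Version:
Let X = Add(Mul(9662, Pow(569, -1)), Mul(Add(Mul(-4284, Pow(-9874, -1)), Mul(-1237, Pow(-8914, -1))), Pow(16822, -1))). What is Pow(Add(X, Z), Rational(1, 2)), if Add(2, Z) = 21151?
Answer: Mul(Rational(1, 210618083361062), Pow(938922417936662669054666987310991, Rational(1, 2))) ≈ 145.49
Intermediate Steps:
Z = 21149 (Z = Add(-2, 21151) = 21149)
X = Rational(7152885767880185, 421236166722124) (X = Add(Mul(9662, Rational(1, 569)), Mul(Add(Mul(-4284, Rational(-1, 9874)), Mul(-1237, Rational(-1, 8914))), Rational(1, 16822))) = Add(Rational(9662, 569), Mul(Add(Rational(2142, 4937), Rational(1237, 8914)), Rational(1, 16822))) = Add(Rational(9662, 569), Mul(Rational(25200857, 44008418), Rational(1, 16822))) = Add(Rational(9662, 569), Rational(25200857, 740309607596)) = Rational(7152885767880185, 421236166722124) ≈ 16.981)
Pow(Add(X, Z), Rational(1, 2)) = Pow(Add(Rational(7152885767880185, 421236166722124), 21149), Rational(1, 2)) = Pow(Rational(8915876575774080661, 421236166722124), Rational(1, 2)) = Mul(Rational(1, 210618083361062), Pow(938922417936662669054666987310991, Rational(1, 2)))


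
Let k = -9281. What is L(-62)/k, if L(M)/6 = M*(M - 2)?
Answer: -23808/9281 ≈ -2.5652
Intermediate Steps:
L(M) = 6*M*(-2 + M) (L(M) = 6*(M*(M - 2)) = 6*(M*(-2 + M)) = 6*M*(-2 + M))
L(-62)/k = (6*(-62)*(-2 - 62))/(-9281) = (6*(-62)*(-64))*(-1/9281) = 23808*(-1/9281) = -23808/9281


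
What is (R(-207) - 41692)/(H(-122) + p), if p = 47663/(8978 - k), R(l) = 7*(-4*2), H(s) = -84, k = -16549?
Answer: 152243028/299515 ≈ 508.30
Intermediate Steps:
R(l) = -56 (R(l) = 7*(-8) = -56)
p = 47663/25527 (p = 47663/(8978 - 1*(-16549)) = 47663/(8978 + 16549) = 47663/25527 ≈ 1.8672)
(R(-207) - 41692)/(H(-122) + p) = (-56 - 41692)/(-84 + 47663/25527) = -41748/(-2096605/25527) = -41748*(-25527/2096605) = 152243028/299515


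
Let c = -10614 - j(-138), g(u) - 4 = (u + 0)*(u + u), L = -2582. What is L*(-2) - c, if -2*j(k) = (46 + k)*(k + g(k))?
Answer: 1761662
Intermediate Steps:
g(u) = 4 + 2*u² (g(u) = 4 + (u + 0)*(u + u) = 4 + u*(2*u) = 4 + 2*u²)
j(k) = -(46 + k)*(4 + k + 2*k²)/2 (j(k) = -(46 + k)*(k + (4 + 2*k²))/2 = -(46 + k)*(4 + k + 2*k²)/2)
c = -1756498 (c = -10614 - (-92 - 1*(-138)³ - 25*(-138) - 93/2*(-138)²) = -10614 - (-92 - 1*(-2628072) + 3450 - 93/2*19044) = -10614 - (-92 + 2628072 + 3450 - 885546) = -10614 - 1*1745884 = -10614 - 1745884 = -1756498)
L*(-2) - c = -2582*(-2) - 1*(-1756498) = 5164 + 1756498 = 1761662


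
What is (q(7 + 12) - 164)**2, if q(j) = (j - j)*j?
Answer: 26896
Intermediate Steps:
q(j) = 0 (q(j) = 0*j = 0)
(q(7 + 12) - 164)**2 = (0 - 164)**2 = (-164)**2 = 26896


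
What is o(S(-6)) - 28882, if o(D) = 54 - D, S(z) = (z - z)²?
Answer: -28828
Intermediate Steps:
S(z) = 0 (S(z) = 0² = 0)
o(S(-6)) - 28882 = (54 - 1*0) - 28882 = (54 + 0) - 28882 = 54 - 28882 = -28828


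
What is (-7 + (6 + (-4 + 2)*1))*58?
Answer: -174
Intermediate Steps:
(-7 + (6 + (-4 + 2)*1))*58 = (-7 + (6 - 2*1))*58 = (-7 + (6 - 2))*58 = (-7 + 4)*58 = -3*58 = -174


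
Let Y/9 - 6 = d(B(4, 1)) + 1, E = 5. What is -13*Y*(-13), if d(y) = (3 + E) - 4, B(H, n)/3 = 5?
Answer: 16731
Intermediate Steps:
B(H, n) = 15 (B(H, n) = 3*5 = 15)
d(y) = 4 (d(y) = (3 + 5) - 4 = 8 - 4 = 4)
Y = 99 (Y = 54 + 9*(4 + 1) = 54 + 9*5 = 54 + 45 = 99)
-13*Y*(-13) = -13*99*(-13) = -1287*(-13) = 16731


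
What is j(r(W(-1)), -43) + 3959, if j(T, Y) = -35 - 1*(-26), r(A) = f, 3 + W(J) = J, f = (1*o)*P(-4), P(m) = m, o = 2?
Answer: 3950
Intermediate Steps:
f = -8 (f = (1*2)*(-4) = 2*(-4) = -8)
W(J) = -3 + J
r(A) = -8
j(T, Y) = -9 (j(T, Y) = -35 + 26 = -9)
j(r(W(-1)), -43) + 3959 = -9 + 3959 = 3950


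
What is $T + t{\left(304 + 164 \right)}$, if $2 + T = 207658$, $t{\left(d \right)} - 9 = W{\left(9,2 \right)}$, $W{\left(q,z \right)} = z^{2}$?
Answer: $207669$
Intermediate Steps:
$t{\left(d \right)} = 13$ ($t{\left(d \right)} = 9 + 2^{2} = 9 + 4 = 13$)
$T = 207656$ ($T = -2 + 207658 = 207656$)
$T + t{\left(304 + 164 \right)} = 207656 + 13 = 207669$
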